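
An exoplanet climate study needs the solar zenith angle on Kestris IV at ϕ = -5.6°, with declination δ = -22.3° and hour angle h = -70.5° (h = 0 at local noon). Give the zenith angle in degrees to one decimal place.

cos θ_z = sin ϕ sin δ + cos ϕ cos δ cos h = 0.037028 + 0.307367 = 0.344395.
θ_z = arccos(0.344395) = 69.9°.

θ_z = 69.9°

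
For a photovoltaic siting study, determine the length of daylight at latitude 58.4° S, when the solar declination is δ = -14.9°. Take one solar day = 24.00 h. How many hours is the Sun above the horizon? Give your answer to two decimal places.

15.42 h

cos h₀ = −tan ϕ · tan δ = −tan(-58.4°) × tan(-14.900°) = -0.4325, so h₀ = 2.0181 rad = 115.63°.
Daylight = 2h₀/(2π) × 24.00 h = (2.0181/π) × 24.00 = 15.42 h.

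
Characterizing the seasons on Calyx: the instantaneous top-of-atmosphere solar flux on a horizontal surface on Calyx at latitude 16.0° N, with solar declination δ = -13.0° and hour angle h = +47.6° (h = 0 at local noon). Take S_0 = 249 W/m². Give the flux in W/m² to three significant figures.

142 W/m²

cos θ_z = sin ϕ sin δ + cos ϕ cos δ cos h = -0.062005 + 0.631568 = 0.569563.
Flux = S_0 · cos θ_z = 249 × 0.569563 = 141.8 W/m².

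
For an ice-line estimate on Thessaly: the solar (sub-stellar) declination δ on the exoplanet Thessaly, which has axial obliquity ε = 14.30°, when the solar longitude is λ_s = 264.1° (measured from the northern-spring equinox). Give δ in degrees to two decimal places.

δ = -14.22°

sin δ = sin ε · sin λ_s = sin 14.30° × sin 264.1° = -0.245691.
δ = arcsin(-0.245691) = -14.22°.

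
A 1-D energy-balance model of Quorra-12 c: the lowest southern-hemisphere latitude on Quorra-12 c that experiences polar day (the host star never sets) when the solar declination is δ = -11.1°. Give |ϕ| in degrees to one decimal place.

Polar day requires cos h₀ = −tan ϕ tan δ ≤ −1, i.e. tan ϕ tan δ ≥ 1.
The boundary is |tan ϕ| · |tan δ| = 1, so |ϕ| = 90° − |δ| = 90° − 11.1° = 78.9° in the southern hemisphere.

|ϕ| = 78.9°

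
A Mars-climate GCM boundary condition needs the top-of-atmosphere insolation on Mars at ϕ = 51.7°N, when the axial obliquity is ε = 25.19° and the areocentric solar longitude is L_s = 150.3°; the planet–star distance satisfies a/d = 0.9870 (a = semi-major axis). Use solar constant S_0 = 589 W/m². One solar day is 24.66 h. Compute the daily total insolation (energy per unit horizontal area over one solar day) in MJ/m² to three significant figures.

14.4 MJ/m²

sin δ = sin 25.19° × sin 150.3° = 0.21088, so δ = +12.174°.
cos h₀ = −tan(+51.7°) tan(+12.174°) = -0.2732, h₀ = 1.8475 rad.
Bracket: h₀ sin ϕ sin δ + cos ϕ cos δ sin h₀ = 1.8475×0.78478×0.21088 + 0.61978×0.97751×0.96197 = 0.305751 + 0.582801 = 0.888552.
Inverse-square distance factor (a/d)² = 0.9870² = 0.974169.
Q̄ = (S_0/π) × 0.974169 × [bracket] = (589/π) × 0.974169 × 0.888552 = 162.29 W/m².
Daily total = Q̄ × 24.66 h × 3600 s/h = 162.29 × 24.66 × 3600 / 10⁶ = 14.41 MJ/m².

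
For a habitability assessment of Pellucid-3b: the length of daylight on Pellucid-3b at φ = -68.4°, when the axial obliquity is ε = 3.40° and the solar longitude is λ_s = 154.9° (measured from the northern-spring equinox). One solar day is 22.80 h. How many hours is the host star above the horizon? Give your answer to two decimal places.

Solar declination: sin δ = sin ε · sin λ_s = sin 3.40° × sin 154.9° = 0.02516, so δ = +1.442°.
cos H₀ = −tan φ · tan δ = −tan(-68.4°) × tan(+1.442°) = 0.0636, so H₀ = 1.5072 rad = 86.36°.
Daylight = 2H₀/(2π) × 22.80 h = (1.5072/π) × 22.80 = 10.94 h.

10.94 h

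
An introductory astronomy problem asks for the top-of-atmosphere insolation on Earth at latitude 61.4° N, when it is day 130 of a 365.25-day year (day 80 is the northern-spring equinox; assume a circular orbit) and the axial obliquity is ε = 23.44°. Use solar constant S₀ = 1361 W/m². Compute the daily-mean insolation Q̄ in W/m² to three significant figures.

Q̄ ≈ 412 W/m²

Solar longitude: λ_s = 360° × (130 − 80)/365.25 = 49.281°.
sin δ = sin 23.44° × sin 49.281° = 0.30149, so δ = +17.547°.
cos H₀ = −tan(+61.4°) tan(+17.547°) = -0.5800, H₀ = 2.1895 rad.
Bracket: H₀ sin φ sin δ + cos φ cos δ sin H₀ = 2.1895×0.87798×0.30149 + 0.47869×0.95347×0.81464 = 0.579565 + 0.371815 = 0.951380.
Q̄ = (S₀/π) × [bracket] = (1361/π) × 0.951380 = 412.2 W/m².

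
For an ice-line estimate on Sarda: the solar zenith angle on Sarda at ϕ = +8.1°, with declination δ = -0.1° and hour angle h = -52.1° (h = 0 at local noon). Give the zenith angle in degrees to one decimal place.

θ_z = 52.6°

cos θ_z = sin ϕ sin δ + cos ϕ cos δ cos h = -0.000246 + 0.608156 = 0.607910.
θ_z = arccos(0.607910) = 52.6°.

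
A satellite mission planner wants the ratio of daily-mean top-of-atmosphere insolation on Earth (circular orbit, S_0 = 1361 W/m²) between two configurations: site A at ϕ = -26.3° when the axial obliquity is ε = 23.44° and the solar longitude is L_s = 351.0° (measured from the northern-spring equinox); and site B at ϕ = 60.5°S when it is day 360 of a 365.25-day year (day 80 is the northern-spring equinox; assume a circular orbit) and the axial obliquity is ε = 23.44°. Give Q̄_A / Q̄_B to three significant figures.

— Configuration A (ϕ=-26.3°):
Solar declination: sin δ = sin ε · sin L_s = sin 23.44° × sin 351.0° = -0.06223, so δ = -3.568°.
cos h₀ = −tan(-26.3°) tan(-3.568°) = -0.0308, h₀ = 1.6016 rad.
Bracket: h₀ sin ϕ sin δ + cos ϕ cos δ sin h₀ = 1.6016×-0.44307×-0.06223 + 0.89649×0.99806×0.99953 = 0.044160 + 0.894330 = 0.938490.
Q̄ = (S_0/π) × [bracket] = (1361/π) × 0.938490 = 406.57 W/m².
— Configuration B (ϕ=-60.5°):
Solar longitude: L_s = 360° × (360 − 80)/365.25 = 275.975°.
sin δ = sin 23.44° × sin 275.975° = -0.39563, so δ = -23.305°.
cos h₀ = −tan(-60.5°) tan(-23.305°) = -0.7614, h₀ = 2.4363 rad.
Bracket: h₀ sin ϕ sin δ + cos ϕ cos δ sin h₀ = 2.4363×-0.87036×-0.39563 + 0.49242×0.91841×0.64829 = 0.838917 + 0.293185 = 1.132102.
Q̄ = (S_0/π) × [bracket] = (1361/π) × 1.132102 = 490.45 W/m².
Ratio Q̄_A / Q̄_B = 406.57 / 490.45 = 0.8290.

Q̄_A / Q̄_B ≈ 0.829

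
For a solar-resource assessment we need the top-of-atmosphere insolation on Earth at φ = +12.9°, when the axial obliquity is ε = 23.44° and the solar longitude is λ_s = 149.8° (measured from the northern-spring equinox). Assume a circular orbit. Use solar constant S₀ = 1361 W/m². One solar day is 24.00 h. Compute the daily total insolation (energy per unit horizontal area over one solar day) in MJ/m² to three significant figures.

Solar declination: sin δ = sin ε · sin λ_s = sin 23.44° × sin 149.8° = 0.20010, so δ = +11.543°.
cos H₀ = −tan(+12.9°) tan(+11.543°) = -0.0468, H₀ = 1.6176 rad.
Bracket: H₀ sin φ sin δ + cos φ cos δ sin H₀ = 1.6176×0.22325×0.20010 + 0.97476×0.97978×0.99891 = 0.072262 + 0.954009 = 1.026271.
Q̄ = (S₀/π) × [bracket] = (1361/π) × 1.026271 = 444.60 W/m².
Daily total = Q̄ × 24.00 h × 3600 s/h = 444.60 × 24.00 × 3600 / 10⁶ = 38.41 MJ/m².

38.4 MJ/m²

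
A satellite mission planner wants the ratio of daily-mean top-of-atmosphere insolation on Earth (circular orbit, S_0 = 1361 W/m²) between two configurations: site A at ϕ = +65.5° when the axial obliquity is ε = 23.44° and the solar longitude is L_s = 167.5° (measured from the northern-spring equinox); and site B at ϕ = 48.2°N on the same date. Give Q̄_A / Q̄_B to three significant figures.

— Configuration A (ϕ=+65.5°):
Solar declination: sin δ = sin ε · sin L_s = sin 23.44° × sin 167.5° = 0.08610, so δ = +4.939°.
cos h₀ = −tan(+65.5°) tan(+4.939°) = -0.1896, h₀ = 1.7616 rad.
Bracket: h₀ sin ϕ sin δ + cos ϕ cos δ sin h₀ = 1.7616×0.90996×0.08610 + 0.41469×0.99629×0.98186 = 0.138017 + 0.405657 = 0.543674.
Q̄ = (S_0/π) × [bracket] = (1361/π) × 0.543674 = 235.53 W/m².
— Configuration B (ϕ=+48.2°):
cos h₀ = −tan(+48.2°) tan(+4.939°) = -0.0967, h₀ = 1.6676 rad.
Bracket: h₀ sin ϕ sin δ + cos ϕ cos δ sin h₀ = 1.6676×0.74548×0.08610 + 0.66653×0.99629×0.99532 = 0.107036 + 0.660949 = 0.767985.
Q̄ = (S_0/π) × [bracket] = (1361/π) × 0.767985 = 332.71 W/m².
Ratio Q̄_A / Q̄_B = 235.53 / 332.71 = 0.7079.

Q̄_A / Q̄_B ≈ 0.708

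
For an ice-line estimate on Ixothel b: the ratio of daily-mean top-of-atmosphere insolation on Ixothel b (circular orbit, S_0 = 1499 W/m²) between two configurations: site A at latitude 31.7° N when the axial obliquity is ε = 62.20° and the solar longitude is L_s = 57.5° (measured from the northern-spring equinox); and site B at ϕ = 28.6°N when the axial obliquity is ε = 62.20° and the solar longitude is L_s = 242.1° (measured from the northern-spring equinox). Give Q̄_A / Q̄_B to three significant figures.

Q̄_A / Q̄_B ≈ 14.2

— Configuration A (ϕ=+31.7°):
Solar declination: sin δ = sin ε · sin L_s = sin 62.20° × sin 57.5° = 0.74605, so δ = +48.249°.
cos h₀ = −tan(+31.7°) tan(+48.249°) = -0.6920, h₀ = 2.3350 rad.
Bracket: h₀ sin ϕ sin δ + cos ϕ cos δ sin h₀ = 2.3350×0.52547×0.74605 + 0.85081×0.66589×0.72194 = 0.915383 + 0.409012 = 1.324395.
Q̄ = (S_0/π) × [bracket] = (1499/π) × 1.324395 = 631.93 W/m².
— Configuration B (ϕ=+28.6°):
Solar declination: sin δ = sin ε · sin L_s = sin 62.20° × sin 242.1° = -0.78176, so δ = -51.422°.
cos h₀ = −tan(+28.6°) tan(-51.422°) = 0.6835, h₀ = 0.8182 rad.
Bracket: h₀ sin ϕ sin δ + cos ϕ cos δ sin h₀ = 0.8182×0.47869×-0.78176 + 0.87798×0.62358×0.72993 = -0.306187 + 0.399630 = 0.093443.
Q̄ = (S_0/π) × [bracket] = (1499/π) × 0.093443 = 44.586 W/m².
Ratio Q̄_A / Q̄_B = 631.93 / 44.586 = 14.17.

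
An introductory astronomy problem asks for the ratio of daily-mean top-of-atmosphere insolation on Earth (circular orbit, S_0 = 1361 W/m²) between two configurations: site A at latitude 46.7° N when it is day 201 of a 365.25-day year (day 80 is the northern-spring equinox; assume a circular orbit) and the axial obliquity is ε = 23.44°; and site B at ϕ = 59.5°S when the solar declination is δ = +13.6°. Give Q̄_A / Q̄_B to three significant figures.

— Configuration A (ϕ=+46.7°):
Solar longitude: L_s = 360° × (201 − 80)/365.25 = 119.261°.
sin δ = sin 23.44° × sin 119.261° = 0.34703, so δ = +20.306°.
cos h₀ = −tan(+46.7°) tan(+20.306°) = -0.3927, h₀ = 1.9743 rad.
Bracket: h₀ sin ϕ sin δ + cos ϕ cos δ sin h₀ = 1.9743×0.72777×0.34703 + 0.68582×0.93785×0.91968 = 0.498625 + 0.591535 = 1.090160.
Q̄ = (S_0/π) × [bracket] = (1361/π) × 1.090160 = 472.28 W/m².
— Configuration B (ϕ=-59.5°):
cos h₀ = −tan(-59.5°) tan(+13.600°) = 0.4107, h₀ = 1.1476 rad.
Bracket: h₀ sin ϕ sin δ + cos ϕ cos δ sin h₀ = 1.1476×-0.86163×0.23514 + 0.50754×0.97196×0.91177 = -0.232508 + 0.449784 = 0.217276.
Q̄ = (S_0/π) × [bracket] = (1361/π) × 0.217276 = 94.128 W/m².
Ratio Q̄_A / Q̄_B = 472.28 / 94.128 = 5.017.

Q̄_A / Q̄_B ≈ 5.02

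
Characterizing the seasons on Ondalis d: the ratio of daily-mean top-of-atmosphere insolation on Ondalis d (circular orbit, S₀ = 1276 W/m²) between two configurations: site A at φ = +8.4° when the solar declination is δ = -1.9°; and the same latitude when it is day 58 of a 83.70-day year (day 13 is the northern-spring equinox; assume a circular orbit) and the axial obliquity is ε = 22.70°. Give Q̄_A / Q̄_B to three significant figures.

— Configuration A (φ=+8.4°):
cos H₀ = −tan(+8.4°) tan(-1.900°) = 0.0049, H₀ = 1.5659 rad.
Bracket: H₀ sin φ sin δ + cos φ cos δ sin H₀ = 1.5659×0.14608×-0.03316 + 0.98927×0.99945×0.99999 = -0.007585 + 0.988716 = 0.981131.
Q̄ = (S₀/π) × [bracket] = (1276/π) × 0.981131 = 398.50 W/m².
— Configuration B (φ=+8.4°):
Solar longitude: λ_s = 360° × (58 − 13)/83.70 = 193.548°.
sin δ = sin 22.70° × sin 193.548° = -0.09040, so δ = -5.187°.
cos H₀ = −tan(+8.4°) tan(-5.187°) = 0.0134, H₀ = 1.5574 rad.
Bracket: H₀ sin φ sin δ + cos φ cos δ sin H₀ = 1.5574×0.14608×-0.09040 + 0.98927×0.99591×0.99991 = -0.020566 + 0.985135 = 0.964569.
Q̄ = (S₀/π) × [bracket] = (1276/π) × 0.964569 = 391.77 W/m².
Ratio Q̄_A / Q̄_B = 398.50 / 391.77 = 1.017.

Q̄_A / Q̄_B ≈ 1.02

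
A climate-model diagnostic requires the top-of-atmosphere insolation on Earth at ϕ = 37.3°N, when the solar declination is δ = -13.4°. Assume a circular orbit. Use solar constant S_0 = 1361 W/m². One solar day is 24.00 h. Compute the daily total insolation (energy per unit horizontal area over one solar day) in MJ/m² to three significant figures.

cos h₀ = −tan(+37.3°) tan(-13.400°) = 0.1815, h₀ = 1.3883 rad.
Bracket: h₀ sin ϕ sin δ + cos ϕ cos δ sin h₀ = 1.3883×0.60599×-0.23175 + 0.79547×0.97278×0.98339 = -0.194970 + 0.760964 = 0.565994.
Q̄ = (S_0/π) × [bracket] = (1361/π) × 0.565994 = 245.20 W/m².
Daily total = Q̄ × 24.00 h × 3600 s/h = 245.20 × 24.00 × 3600 / 10⁶ = 21.19 MJ/m².

21.2 MJ/m²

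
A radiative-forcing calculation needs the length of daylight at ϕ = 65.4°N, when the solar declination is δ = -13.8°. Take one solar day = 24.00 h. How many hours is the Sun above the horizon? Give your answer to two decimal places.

7.67 h

cos h₀ = −tan ϕ · tan δ = −tan(+65.4°) × tan(-13.800°) = 0.5365, so h₀ = 1.0045 rad = 57.56°.
Daylight = 2h₀/(2π) × 24.00 h = (1.0045/π) × 24.00 = 7.67 h.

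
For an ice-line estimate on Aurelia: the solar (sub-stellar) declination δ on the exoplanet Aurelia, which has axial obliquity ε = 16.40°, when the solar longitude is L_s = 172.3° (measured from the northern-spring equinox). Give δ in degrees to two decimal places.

δ = +2.17°

sin δ = sin ε · sin L_s = sin 16.40° × sin 172.3° = 0.037830.
δ = arcsin(0.037830) = +2.17°.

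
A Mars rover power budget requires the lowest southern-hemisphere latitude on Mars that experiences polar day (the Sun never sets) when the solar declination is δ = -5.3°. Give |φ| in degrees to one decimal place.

Polar day requires cos H₀ = −tan φ tan δ ≤ −1, i.e. tan φ tan δ ≥ 1.
The boundary is |tan φ| · |tan δ| = 1, so |φ| = 90° − |δ| = 90° − 5.3° = 84.7° in the southern hemisphere.

|φ| = 84.7°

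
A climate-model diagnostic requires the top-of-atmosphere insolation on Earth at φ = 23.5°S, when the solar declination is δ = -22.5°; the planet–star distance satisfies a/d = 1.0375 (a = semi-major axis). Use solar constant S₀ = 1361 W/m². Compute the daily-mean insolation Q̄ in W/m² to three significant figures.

cos H₀ = −tan(-23.5°) tan(-22.500°) = -0.1801, H₀ = 1.7519 rad.
Bracket: H₀ sin φ sin δ + cos φ cos δ sin H₀ = 1.7519×-0.39875×-0.38268 + 0.91706×0.92388×0.98365 = 0.267329 + 0.833401 = 1.100730.
Inverse-square distance factor (a/d)² = 1.0375² = 1.076406.
Q̄ = (S₀/π) × 1.076406 × [bracket] = (1361/π) × 1.076406 × 1.100730 = 513.3 W/m².

Q̄ ≈ 513 W/m²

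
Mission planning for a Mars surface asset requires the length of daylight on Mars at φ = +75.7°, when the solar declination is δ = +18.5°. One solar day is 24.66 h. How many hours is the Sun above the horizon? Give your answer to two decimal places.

24.66 h

Sunrise equation: cos H₀ = −tan φ · tan δ = -1.3127 ≤ −1, so the Sun never sets (polar day) and H₀ = π.
Daylight = 2H₀/(2π) × 24.66 h = (3.1416/π) × 24.66 = 24.66 h.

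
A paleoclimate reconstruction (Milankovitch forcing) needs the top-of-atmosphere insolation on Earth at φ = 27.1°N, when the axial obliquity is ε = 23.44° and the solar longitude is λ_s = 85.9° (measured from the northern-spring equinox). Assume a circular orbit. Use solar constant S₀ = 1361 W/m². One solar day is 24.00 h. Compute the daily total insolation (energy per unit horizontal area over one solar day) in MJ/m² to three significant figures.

Solar declination: sin δ = sin ε · sin λ_s = sin 23.44° × sin 85.9° = 0.39677, so δ = +23.376°.
cos H₀ = −tan(+27.1°) tan(+23.376°) = -0.2212, H₀ = 1.7938 rad.
Bracket: H₀ sin φ sin δ + cos φ cos δ sin H₀ = 1.7938×0.45554×0.39677 + 0.89021×0.91792×0.97523 = 0.324220 + 0.796901 = 1.121121.
Q̄ = (S₀/π) × [bracket] = (1361/π) × 1.121121 = 485.69 W/m².
Daily total = Q̄ × 24.00 h × 3600 s/h = 485.69 × 24.00 × 3600 / 10⁶ = 41.96 MJ/m².

42.0 MJ/m²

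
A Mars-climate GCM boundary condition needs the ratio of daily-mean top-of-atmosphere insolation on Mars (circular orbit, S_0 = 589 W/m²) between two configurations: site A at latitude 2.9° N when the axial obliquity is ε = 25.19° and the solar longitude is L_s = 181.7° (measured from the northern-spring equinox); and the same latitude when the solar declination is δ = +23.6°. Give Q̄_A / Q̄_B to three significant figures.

Q̄_A / Q̄_B ≈ 1.05

— Configuration A (ϕ=+2.9°):
Solar declination: sin δ = sin ε · sin L_s = sin 25.19° × sin 181.7° = -0.01263, so δ = -0.723°.
cos h₀ = −tan(+2.9°) tan(-0.723°) = 0.0006, h₀ = 1.5702 rad.
Bracket: h₀ sin ϕ sin δ + cos ϕ cos δ sin h₀ = 1.5702×0.05059×-0.01263 + 0.99872×0.99992×1.00000 = -0.001003 + 0.998640 = 0.997637.
Q̄ = (S_0/π) × [bracket] = (589/π) × 0.997637 = 187.04 W/m².
— Configuration B (ϕ=+2.9°):
cos h₀ = −tan(+2.9°) tan(+23.600°) = -0.0221, h₀ = 1.5929 rad.
Bracket: h₀ sin ϕ sin δ + cos ϕ cos δ sin h₀ = 1.5929×0.05059×0.40035 + 0.99872×0.91636×0.99976 = 0.032262 + 0.914967 = 0.947229.
Q̄ = (S_0/π) × [bracket] = (589/π) × 0.947229 = 177.59 W/m².
Ratio Q̄_A / Q̄_B = 187.04 / 177.59 = 1.053.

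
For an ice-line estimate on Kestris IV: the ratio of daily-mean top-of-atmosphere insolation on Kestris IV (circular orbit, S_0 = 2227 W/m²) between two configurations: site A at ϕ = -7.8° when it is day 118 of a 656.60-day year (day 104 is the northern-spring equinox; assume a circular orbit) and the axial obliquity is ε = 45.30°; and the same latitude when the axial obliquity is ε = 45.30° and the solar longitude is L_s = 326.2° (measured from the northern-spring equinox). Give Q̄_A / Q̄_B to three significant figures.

— Configuration A (ϕ=-7.8°):
Solar longitude: L_s = 360° × (118 − 104)/656.60 = 7.676°.
sin δ = sin 45.30° × sin 7.676° = 0.09494, so δ = +5.448°.
cos h₀ = −tan(-7.8°) tan(+5.448°) = 0.0131, h₀ = 1.5577 rad.
Bracket: h₀ sin ϕ sin δ + cos ϕ cos δ sin h₀ = 1.5577×-0.13572×0.09494 + 0.99075×0.99548×0.99991 = -0.020071 + 0.986183 = 0.966112.
Q̄ = (S_0/π) × [bracket] = (2227/π) × 0.966112 = 684.85 W/m².
— Configuration B (ϕ=-7.8°):
Solar declination: sin δ = sin ε · sin L_s = sin 45.30° × sin 326.2° = -0.39541, so δ = -23.292°.
cos h₀ = −tan(-7.8°) tan(-23.292°) = -0.0590, h₀ = 1.6298 rad.
Bracket: h₀ sin ϕ sin δ + cos ϕ cos δ sin h₀ = 1.6298×-0.13572×-0.39541 + 0.99075×0.91850×0.99826 = 0.087463 + 0.908420 = 0.995883.
Q̄ = (S_0/π) × [bracket] = (2227/π) × 0.995883 = 705.96 W/m².
Ratio Q̄_A / Q̄_B = 684.85 / 705.96 = 0.9701.

Q̄_A / Q̄_B ≈ 0.970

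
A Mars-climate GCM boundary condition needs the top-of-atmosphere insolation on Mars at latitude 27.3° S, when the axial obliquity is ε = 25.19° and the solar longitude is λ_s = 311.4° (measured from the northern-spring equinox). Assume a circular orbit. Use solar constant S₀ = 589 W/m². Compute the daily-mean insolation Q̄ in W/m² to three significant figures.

Q̄ ≈ 203 W/m²

Solar declination: sin δ = sin ε · sin λ_s = sin 25.19° × sin 311.4° = -0.31926, so δ = -18.618°.
cos H₀ = −tan(-27.3°) tan(-18.618°) = -0.1739, H₀ = 1.7456 rad.
Bracket: H₀ sin φ sin δ + cos φ cos δ sin H₀ = 1.7456×-0.45865×-0.31926 + 0.88862×0.94767×0.98477 = 0.255606 + 0.829293 = 1.084899.
Q̄ = (S₀/π) × [bracket] = (589/π) × 1.084899 = 203.4 W/m².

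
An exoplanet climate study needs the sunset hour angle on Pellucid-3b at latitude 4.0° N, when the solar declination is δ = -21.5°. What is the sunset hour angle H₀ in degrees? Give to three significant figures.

cos H₀ = −tan φ · tan δ = −tan(+4.0°) × tan(-21.500°) = 0.0275, so H₀ = 1.5432 rad = 88.42°.

H₀ = 88.4°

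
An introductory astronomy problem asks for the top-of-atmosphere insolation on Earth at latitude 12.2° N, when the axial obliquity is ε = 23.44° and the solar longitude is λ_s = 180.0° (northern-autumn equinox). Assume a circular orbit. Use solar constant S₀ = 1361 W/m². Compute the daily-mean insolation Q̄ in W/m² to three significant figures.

Q̄ ≈ 423 W/m²

Solar declination: sin δ = sin ε · sin λ_s = sin 23.44° × sin 180.0° = 0.00000, so δ = +0.000°.
cos H₀ = −tan(+12.2°) tan(+0.000°) = -0.0000, H₀ = 1.5708 rad.
Bracket: H₀ sin φ sin δ + cos φ cos δ sin H₀ = 1.5708×0.21132×0.00000 + 0.97742×1.00000×1.00000 = 0.000000 + 0.977420 = 0.977420.
Q̄ = (S₀/π) × [bracket] = (1361/π) × 0.977420 = 423.4 W/m².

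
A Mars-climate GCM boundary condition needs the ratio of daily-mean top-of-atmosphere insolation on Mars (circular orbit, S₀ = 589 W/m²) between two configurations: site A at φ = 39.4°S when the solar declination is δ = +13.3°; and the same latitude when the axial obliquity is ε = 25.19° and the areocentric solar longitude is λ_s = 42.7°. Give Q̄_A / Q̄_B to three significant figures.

— Configuration A (φ=-39.4°):
cos H₀ = −tan(-39.4°) tan(+13.300°) = 0.1942, H₀ = 1.3754 rad.
Bracket: H₀ sin φ sin δ + cos φ cos δ sin H₀ = 1.3754×-0.63473×0.23005 + 0.77273×0.97318×0.98097 = -0.200835 + 0.737695 = 0.536860.
Q̄ = (S₀/π) × [bracket] = (589/π) × 0.536860 = 100.65 W/m².
— Configuration B (φ=-39.4°):
sin δ = sin 25.19° × sin 42.7° = 0.28864, so δ = +16.777°.
cos H₀ = −tan(-39.4°) tan(+16.777°) = 0.2476, H₀ = 1.3206 rad.
Bracket: H₀ sin φ sin δ + cos φ cos δ sin H₀ = 1.3206×-0.63473×0.28864 + 0.77273×0.95744×0.96885 = -0.241945 + 0.716797 = 0.474852.
Q̄ = (S₀/π) × [bracket] = (589/π) × 0.474852 = 89.027 W/m².
Ratio Q̄_A / Q̄_B = 100.65 / 89.027 = 1.131.

Q̄_A / Q̄_B ≈ 1.13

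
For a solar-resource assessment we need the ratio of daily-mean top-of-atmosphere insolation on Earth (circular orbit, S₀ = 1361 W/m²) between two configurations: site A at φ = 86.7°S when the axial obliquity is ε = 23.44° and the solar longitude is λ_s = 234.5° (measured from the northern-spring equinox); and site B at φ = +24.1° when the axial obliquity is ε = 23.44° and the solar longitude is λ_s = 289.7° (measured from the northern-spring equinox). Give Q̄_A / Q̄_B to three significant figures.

Q̄_A / Q̄_B ≈ 1.64

— Configuration A (φ=-86.7°):
Solar declination: sin δ = sin ε · sin λ_s = sin 23.44° × sin 234.5° = -0.32385, so δ = -18.896°.
cos H₀ = −tan(-86.7°) tan(-18.896°) = -5.9364 ≤ −1 ⇒ polar day, H₀ = π.
Bracket: H₀ sin φ sin δ + cos φ cos δ sin H₀ = 3.1416×-0.99834×-0.32385 + 0.05756×0.94611×0.00000 = 1.015718 + 0.000000 = 1.015718.
Q̄ = (S₀/π) × [bracket] = (1361/π) × 1.015718 = 440.03 W/m².
— Configuration B (φ=+24.1°):
Solar declination: sin δ = sin ε · sin λ_s = sin 23.44° × sin 289.7° = -0.37451, so δ = -21.994°.
cos H₀ = −tan(+24.1°) tan(-21.994°) = 0.1807, H₀ = 1.3891 rad.
Bracket: H₀ sin φ sin δ + cos φ cos δ sin H₀ = 1.3891×0.40833×-0.37451 + 0.91283×0.92722×0.98354 = -0.212426 + 0.832463 = 0.620037.
Q̄ = (S₀/π) × [bracket] = (1361/π) × 0.620037 = 268.61 W/m².
Ratio Q̄_A / Q̄_B = 440.03 / 268.61 = 1.638.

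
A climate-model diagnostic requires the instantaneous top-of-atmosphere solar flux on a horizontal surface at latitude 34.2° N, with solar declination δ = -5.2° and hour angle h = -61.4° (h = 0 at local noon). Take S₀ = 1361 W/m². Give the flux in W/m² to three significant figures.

cos θ_z = sin φ sin δ + cos φ cos δ cos h = -0.050943 + 0.394287 = 0.343344.
Flux = S₀ · cos θ_z = 1361 × 0.343344 = 467.3 W/m².

467 W/m²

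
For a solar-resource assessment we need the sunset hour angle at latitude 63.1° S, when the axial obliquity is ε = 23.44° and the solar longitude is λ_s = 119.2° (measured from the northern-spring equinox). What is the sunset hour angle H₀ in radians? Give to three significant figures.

Solar declination: sin δ = sin ε · sin λ_s = sin 23.44° × sin 119.2° = 0.34724, so δ = +20.318°.
cos H₀ = −tan φ · tan δ = −tan(-63.1°) × tan(+20.318°) = 0.7299, so H₀ = 0.7527 rad = 43.13°.

H₀ = 0.753 rad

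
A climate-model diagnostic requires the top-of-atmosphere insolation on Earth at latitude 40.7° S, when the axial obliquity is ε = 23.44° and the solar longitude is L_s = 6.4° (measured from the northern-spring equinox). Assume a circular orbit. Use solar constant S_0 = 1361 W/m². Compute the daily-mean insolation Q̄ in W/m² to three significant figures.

Q̄ ≈ 309 W/m²

Solar declination: sin δ = sin ε · sin L_s = sin 23.44° × sin 6.4° = 0.04434, so δ = +2.541°.
cos h₀ = −tan(-40.7°) tan(+2.541°) = 0.0382, h₀ = 1.5326 rad.
Bracket: h₀ sin ϕ sin δ + cos ϕ cos δ sin h₀ = 1.5326×-0.65210×0.04434 + 0.75813×0.99902×0.99927 = -0.044314 + 0.756834 = 0.712520.
Q̄ = (S_0/π) × [bracket] = (1361/π) × 0.712520 = 308.7 W/m².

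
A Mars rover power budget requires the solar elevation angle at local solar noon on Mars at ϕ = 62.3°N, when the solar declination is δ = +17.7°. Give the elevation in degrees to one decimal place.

45.4°

At local noon the hour angle is zero, so the zenith angle equals |ϕ − δ| = |+62.3° − (+17.700°)| = 44.600°.
Elevation = 90° − 44.600° = 45.4°.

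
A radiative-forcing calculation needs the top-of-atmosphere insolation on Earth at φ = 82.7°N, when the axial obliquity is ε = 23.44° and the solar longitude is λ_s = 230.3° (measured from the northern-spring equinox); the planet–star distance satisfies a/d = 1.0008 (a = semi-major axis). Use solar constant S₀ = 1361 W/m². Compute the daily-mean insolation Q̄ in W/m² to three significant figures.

Solar declination: sin δ = sin ε · sin λ_s = sin 23.44° × sin 230.3° = -0.30606, so δ = -17.822°.
cos H₀ = −tan(+82.7°) tan(-17.822°) = 2.5096 ≥ 1 ⇒ polar night, H₀ = 0 and Q̄ = 0.
Inverse-square distance factor (a/d)² = 1.0008² = 1.001601.

Q̄ ≈ 0.00 W/m²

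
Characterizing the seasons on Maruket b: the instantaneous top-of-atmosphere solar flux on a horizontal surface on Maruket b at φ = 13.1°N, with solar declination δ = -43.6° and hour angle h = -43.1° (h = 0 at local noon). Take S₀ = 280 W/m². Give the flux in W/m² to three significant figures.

cos θ_z = sin φ sin δ + cos φ cos δ cos h = -0.156303 + 0.515002 = 0.358699.
Flux = S₀ · cos θ_z = 280 × 0.358699 = 100.4 W/m².

100 W/m²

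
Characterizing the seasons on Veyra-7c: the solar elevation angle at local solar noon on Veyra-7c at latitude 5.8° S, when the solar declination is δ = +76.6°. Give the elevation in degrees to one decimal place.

At local noon the hour angle is zero, so the zenith angle equals |φ − δ| = |-5.8° − (+76.600°)| = 82.400°.
Elevation = 90° − 82.400° = 7.6°.

7.6°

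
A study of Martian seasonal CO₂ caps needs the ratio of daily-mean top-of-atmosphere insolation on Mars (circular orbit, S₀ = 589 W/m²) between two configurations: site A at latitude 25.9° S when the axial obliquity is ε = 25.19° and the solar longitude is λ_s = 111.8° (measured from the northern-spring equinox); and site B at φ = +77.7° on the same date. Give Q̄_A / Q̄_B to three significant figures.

— Configuration A (φ=-25.9°):
Solar declination: sin δ = sin ε · sin λ_s = sin 25.19° × sin 111.8° = 0.39518, so δ = +23.277°.
cos H₀ = −tan(-25.9°) tan(+23.277°) = 0.2089, H₀ = 1.3604 rad.
Bracket: H₀ sin φ sin δ + cos φ cos δ sin H₀ = 1.3604×-0.43680×0.39518 + 0.89956×0.91860×0.97794 = -0.234825 + 0.808107 = 0.573282.
Q̄ = (S₀/π) × [bracket] = (589/π) × 0.573282 = 107.48 W/m².
— Configuration B (φ=+77.7°):
cos H₀ = −tan(+77.7°) tan(+23.277°) = -1.9731 ≤ −1 ⇒ polar day, H₀ = π.
Bracket: H₀ sin φ sin δ + cos φ cos δ sin H₀ = 3.1416×0.97705×0.39518 + 0.21303×0.91860×0.00000 = 1.213005 + 0.000000 = 1.213005.
Q̄ = (S₀/π) × [bracket] = (589/π) × 1.213005 = 227.42 W/m².
Ratio Q̄_A / Q̄_B = 107.48 / 227.42 = 0.4726.

Q̄_A / Q̄_B ≈ 0.473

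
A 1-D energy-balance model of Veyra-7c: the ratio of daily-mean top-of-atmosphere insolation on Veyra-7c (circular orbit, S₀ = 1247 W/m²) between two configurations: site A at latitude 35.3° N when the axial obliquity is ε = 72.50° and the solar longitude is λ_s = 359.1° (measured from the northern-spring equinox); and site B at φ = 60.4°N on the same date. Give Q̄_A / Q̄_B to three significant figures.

Q̄_A / Q̄_B ≈ 1.69

— Configuration A (φ=+35.3°):
Solar declination: sin δ = sin ε · sin λ_s = sin 72.50° × sin 359.1° = -0.01498, so δ = -0.858°.
cos H₀ = −tan(+35.3°) tan(-0.858°) = 0.0106, H₀ = 1.5602 rad.
Bracket: H₀ sin φ sin δ + cos φ cos δ sin H₀ = 1.5602×0.57786×-0.01498 + 0.81614×0.99989×0.99994 = -0.013506 + 0.816001 = 0.802495.
Q̄ = (S₀/π) × [bracket] = (1247/π) × 0.802495 = 318.54 W/m².
— Configuration B (φ=+60.4°):
cos H₀ = −tan(+60.4°) tan(-0.858°) = 0.0264, H₀ = 1.5444 rad.
Bracket: H₀ sin φ sin δ + cos φ cos δ sin H₀ = 1.5444×0.86949×-0.01498 + 0.49394×0.99989×0.99965 = -0.020116 + 0.493713 = 0.473597.
Q̄ = (S₀/π) × [bracket] = (1247/π) × 0.473597 = 187.99 W/m².
Ratio Q̄_A / Q̄_B = 318.54 / 187.99 = 1.694.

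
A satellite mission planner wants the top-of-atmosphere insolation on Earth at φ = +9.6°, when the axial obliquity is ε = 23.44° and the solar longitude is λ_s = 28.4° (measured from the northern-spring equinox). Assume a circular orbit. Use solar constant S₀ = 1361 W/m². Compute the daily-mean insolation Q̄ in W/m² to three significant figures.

Solar declination: sin δ = sin ε · sin λ_s = sin 23.44° × sin 28.4° = 0.18920, so δ = +10.906°.
cos H₀ = −tan(+9.6°) tan(+10.906°) = -0.0326, H₀ = 1.6034 rad.
Bracket: H₀ sin φ sin δ + cos φ cos δ sin H₀ = 1.6034×0.16677×0.18920 + 0.98600×0.98194×0.99947 = 0.050592 + 0.967680 = 1.018272.
Q̄ = (S₀/π) × [bracket] = (1361/π) × 1.018272 = 441.1 W/m².

Q̄ ≈ 441 W/m²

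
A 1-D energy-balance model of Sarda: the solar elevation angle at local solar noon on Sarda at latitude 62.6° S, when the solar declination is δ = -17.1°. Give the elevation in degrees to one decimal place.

At local noon the hour angle is zero, so the zenith angle equals |φ − δ| = |-62.6° − (-17.100°)| = 45.500°.
Elevation = 90° − 45.500° = 44.5°.

44.5°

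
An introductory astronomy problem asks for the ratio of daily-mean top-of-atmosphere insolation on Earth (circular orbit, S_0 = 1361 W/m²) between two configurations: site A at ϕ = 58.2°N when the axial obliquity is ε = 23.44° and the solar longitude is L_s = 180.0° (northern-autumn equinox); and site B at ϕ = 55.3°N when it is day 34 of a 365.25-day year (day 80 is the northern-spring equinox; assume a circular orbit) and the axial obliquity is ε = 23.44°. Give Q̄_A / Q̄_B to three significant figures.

Q̄_A / Q̄_B ≈ 2.28

— Configuration A (ϕ=+58.2°):
Solar declination: sin δ = sin ε · sin L_s = sin 23.44° × sin 180.0° = 0.00000, so δ = +0.000°.
cos h₀ = −tan(+58.2°) tan(+0.000°) = -0.0000, h₀ = 1.5708 rad.
Bracket: h₀ sin ϕ sin δ + cos ϕ cos δ sin h₀ = 1.5708×0.84989×0.00000 + 0.52696×1.00000×1.00000 = 0.000000 + 0.526960 = 0.526960.
Q̄ = (S_0/π) × [bracket] = (1361/π) × 0.526960 = 228.29 W/m².
— Configuration B (ϕ=+55.3°):
Solar longitude: L_s = 360° × (34 − 80)/365.25 = -45.339°, i.e. -45.339° + 360° = 314.661°.
sin δ = sin 23.44° × sin 314.661° = -0.28294, so δ = -16.436°.
cos h₀ = −tan(+55.3°) tan(-16.436°) = 0.4260, h₀ = 1.1307 rad.
Bracket: h₀ sin ϕ sin δ + cos ϕ cos δ sin h₀ = 1.1307×0.82214×-0.28294 + 0.56928×0.95914×0.90471 = -0.263019 + 0.493989 = 0.230970.
Q̄ = (S_0/π) × [bracket] = (1361/π) × 0.230970 = 100.06 W/m².
Ratio Q̄_A / Q̄_B = 228.29 / 100.06 = 2.282.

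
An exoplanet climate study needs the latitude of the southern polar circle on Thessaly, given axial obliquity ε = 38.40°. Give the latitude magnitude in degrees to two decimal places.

The polar circle is the lowest latitude that experiences at least one full rotation of continuous darkness at the northern-summer solstice; it lies at |φ| = 90° − ε = 90° − 38.40° = 51.60°.

51.60°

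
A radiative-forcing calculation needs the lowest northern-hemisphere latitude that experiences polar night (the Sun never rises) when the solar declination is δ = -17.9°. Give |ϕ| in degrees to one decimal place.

|ϕ| = 72.1°

Polar night requires cos h₀ = −tan ϕ tan δ ≥ 1, i.e. tan ϕ tan δ ≤ −1.
The boundary is |tan ϕ| · |tan δ| = 1, so |ϕ| = 90° − |δ| = 90° − 17.9° = 72.1° in the northern hemisphere.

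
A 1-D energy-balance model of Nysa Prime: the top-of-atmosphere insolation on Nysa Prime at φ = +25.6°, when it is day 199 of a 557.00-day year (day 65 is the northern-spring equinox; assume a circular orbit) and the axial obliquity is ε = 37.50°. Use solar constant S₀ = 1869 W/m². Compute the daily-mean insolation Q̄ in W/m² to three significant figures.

Q̄ ≈ 700 W/m²

Solar longitude: λ_s = 360° × (199 − 65)/557.00 = 86.607°.
sin δ = sin 37.50° × sin 86.607° = 0.60769, so δ = +37.423°.
cos H₀ = −tan(+25.6°) tan(+37.423°) = -0.3666, H₀ = 1.9462 rad.
Bracket: H₀ sin φ sin δ + cos φ cos δ sin H₀ = 1.9462×0.43209×0.60769 + 0.90183×0.79417×0.93037 = 0.511027 + 0.666337 = 1.177364.
Q̄ = (S₀/π) × [bracket] = (1869/π) × 1.177364 = 700.4 W/m².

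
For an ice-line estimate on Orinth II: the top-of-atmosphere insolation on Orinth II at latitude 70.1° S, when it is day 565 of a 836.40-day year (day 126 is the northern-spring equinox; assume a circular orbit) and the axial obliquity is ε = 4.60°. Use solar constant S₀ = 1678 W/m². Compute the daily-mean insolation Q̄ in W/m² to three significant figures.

Q̄ ≈ 192 W/m²

Solar longitude: λ_s = 360° × (565 − 126)/836.40 = 188.953°.
sin δ = sin 4.60° × sin 188.953° = -0.01248, so δ = -0.715°.
cos H₀ = −tan(-70.1°) tan(-0.715°) = -0.0345, H₀ = 1.6053 rad.
Bracket: H₀ sin φ sin δ + cos φ cos δ sin H₀ = 1.6053×-0.94029×-0.01248 + 0.34038×0.99992×0.99941 = 0.018838 + 0.340152 = 0.358990.
Q̄ = (S₀/π) × [bracket] = (1678/π) × 0.358990 = 191.7 W/m².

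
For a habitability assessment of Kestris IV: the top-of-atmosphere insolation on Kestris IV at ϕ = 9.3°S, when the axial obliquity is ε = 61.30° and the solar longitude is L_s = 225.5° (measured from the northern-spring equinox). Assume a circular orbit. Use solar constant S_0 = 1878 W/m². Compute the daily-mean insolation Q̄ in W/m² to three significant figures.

Solar declination: sin δ = sin ε · sin L_s = sin 61.30° × sin 225.5° = -0.62562, so δ = -38.728°.
cos h₀ = −tan(-9.3°) tan(-38.728°) = -0.1313, h₀ = 1.7025 rad.
Bracket: h₀ sin ϕ sin δ + cos ϕ cos δ sin h₀ = 1.7025×-0.16160×-0.62562 + 0.98686×0.78012×0.99134 = 0.172123 + 0.763202 = 0.935325.
Q̄ = (S_0/π) × [bracket] = (1878/π) × 0.935325 = 559.1 W/m².

Q̄ ≈ 559 W/m²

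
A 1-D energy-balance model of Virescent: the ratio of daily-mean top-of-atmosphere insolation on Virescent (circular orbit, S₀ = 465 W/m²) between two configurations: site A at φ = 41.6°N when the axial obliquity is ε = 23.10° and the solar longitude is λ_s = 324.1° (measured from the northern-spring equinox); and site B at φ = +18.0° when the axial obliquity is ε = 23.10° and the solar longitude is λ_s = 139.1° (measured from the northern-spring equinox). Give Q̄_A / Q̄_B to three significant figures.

Q̄_A / Q̄_B ≈ 0.481

— Configuration A (φ=+41.6°):
Solar declination: sin δ = sin ε · sin λ_s = sin 23.10° × sin 324.1° = -0.23006, so δ = -13.300°.
cos H₀ = −tan(+41.6°) tan(-13.300°) = 0.2099, H₀ = 1.3593 rad.
Bracket: H₀ sin φ sin δ + cos φ cos δ sin H₀ = 1.3593×0.66393×-0.23006 + 0.74780×0.97318×0.97773 = -0.207625 + 0.711537 = 0.503912.
Q̄ = (S₀/π) × [bracket] = (465/π) × 0.503912 = 74.586 W/m².
— Configuration B (φ=+18.0°):
Solar declination: sin δ = sin ε · sin λ_s = sin 23.10° × sin 139.1° = 0.25688, so δ = +14.885°.
cos H₀ = −tan(+18.0°) tan(+14.885°) = -0.0864, H₀ = 1.6573 rad.
Bracket: H₀ sin φ sin δ + cos φ cos δ sin H₀ = 1.6573×0.30902×0.25688 + 0.95106×0.96644×0.99626 = 0.131558 + 0.915705 = 1.047263.
Q̄ = (S₀/π) × [bracket] = (465/π) × 1.047263 = 155.01 W/m².
Ratio Q̄_A / Q̄_B = 74.586 / 155.01 = 0.4812.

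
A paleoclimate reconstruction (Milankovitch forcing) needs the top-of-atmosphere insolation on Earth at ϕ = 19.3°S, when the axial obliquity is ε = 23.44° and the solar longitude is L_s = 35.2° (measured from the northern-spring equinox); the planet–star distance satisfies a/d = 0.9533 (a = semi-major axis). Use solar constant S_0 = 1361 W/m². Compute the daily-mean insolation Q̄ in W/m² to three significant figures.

Solar declination: sin δ = sin ε · sin L_s = sin 23.44° × sin 35.2° = 0.22930, so δ = +13.256°.
cos h₀ = −tan(-19.3°) tan(+13.256°) = 0.0825, h₀ = 1.4882 rad.
Bracket: h₀ sin ϕ sin δ + cos ϕ cos δ sin h₀ = 1.4882×-0.33051×0.22930 + 0.94380×0.97336×0.99659 = -0.112785 + 0.915525 = 0.802740.
Inverse-square distance factor (a/d)² = 0.9533² = 0.908781.
Q̄ = (S_0/π) × 0.908781 × [bracket] = (1361/π) × 0.908781 × 0.802740 = 316.0 W/m².

Q̄ ≈ 316 W/m²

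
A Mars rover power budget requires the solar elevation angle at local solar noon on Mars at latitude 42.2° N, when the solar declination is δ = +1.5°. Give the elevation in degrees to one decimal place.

49.3°

At local noon the hour angle is zero, so the zenith angle equals |ϕ − δ| = |+42.2° − (+1.500°)| = 40.700°.
Elevation = 90° − 40.700° = 49.3°.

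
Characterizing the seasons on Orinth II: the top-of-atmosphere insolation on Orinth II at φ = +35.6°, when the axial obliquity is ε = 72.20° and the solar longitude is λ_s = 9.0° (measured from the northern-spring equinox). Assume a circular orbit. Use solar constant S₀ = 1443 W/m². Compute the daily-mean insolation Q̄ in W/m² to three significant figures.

Solar declination: sin δ = sin ε · sin λ_s = sin 72.20° × sin 9.0° = 0.14895, so δ = +8.566°.
cos H₀ = −tan(+35.6°) tan(+8.566°) = -0.1078, H₀ = 1.6788 rad.
Bracket: H₀ sin φ sin δ + cos φ cos δ sin H₀ = 1.6788×0.58212×0.14895 + 0.81310×0.98885×0.99417 = 0.145563 + 0.799346 = 0.944909.
Q̄ = (S₀/π) × [bracket] = (1443/π) × 0.944909 = 434.0 W/m².

Q̄ ≈ 434 W/m²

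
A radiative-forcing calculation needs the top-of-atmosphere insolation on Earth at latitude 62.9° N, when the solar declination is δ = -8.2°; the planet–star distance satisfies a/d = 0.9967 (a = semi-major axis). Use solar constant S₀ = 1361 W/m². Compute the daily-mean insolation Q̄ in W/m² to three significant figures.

cos H₀ = −tan(+62.9°) tan(-8.200°) = 0.2816, H₀ = 1.2853 rad.
Bracket: H₀ sin φ sin δ + cos φ cos δ sin H₀ = 1.2853×0.89021×-0.14263 + 0.45554×0.98978×0.95953 = -0.163195 + 0.432637 = 0.269442.
Inverse-square distance factor (a/d)² = 0.9967² = 0.993411.
Q̄ = (S₀/π) × 0.993411 × [bracket] = (1361/π) × 0.993411 × 0.269442 = 116.0 W/m².

Q̄ ≈ 116 W/m²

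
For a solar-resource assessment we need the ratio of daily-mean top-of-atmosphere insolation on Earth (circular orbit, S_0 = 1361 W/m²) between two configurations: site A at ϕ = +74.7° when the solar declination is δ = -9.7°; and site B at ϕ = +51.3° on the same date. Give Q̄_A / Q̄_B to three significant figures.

— Configuration A (ϕ=+74.7°):
cos h₀ = −tan(+74.7°) tan(-9.700°) = 0.6248, h₀ = 0.8959 rad.
Bracket: h₀ sin ϕ sin δ + cos ϕ cos δ sin h₀ = 0.8959×0.96456×-0.16849 + 0.26387×0.98570×0.78076 = -0.145601 + 0.203073 = 0.057472.
Q̄ = (S_0/π) × [bracket] = (1361/π) × 0.057472 = 24.898 W/m².
— Configuration B (ϕ=+51.3°):
cos h₀ = −tan(+51.3°) tan(-9.700°) = 0.2134, h₀ = 1.3558 rad.
Bracket: h₀ sin ϕ sin δ + cos ϕ cos δ sin h₀ = 1.3558×0.78043×-0.16849 + 0.62524×0.98570×0.97697 = -0.178280 + 0.602106 = 0.423826.
Q̄ = (S_0/π) × [bracket] = (1361/π) × 0.423826 = 183.61 W/m².
Ratio Q̄_A / Q̄_B = 24.898 / 183.61 = 0.1356.

Q̄_A / Q̄_B ≈ 0.136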